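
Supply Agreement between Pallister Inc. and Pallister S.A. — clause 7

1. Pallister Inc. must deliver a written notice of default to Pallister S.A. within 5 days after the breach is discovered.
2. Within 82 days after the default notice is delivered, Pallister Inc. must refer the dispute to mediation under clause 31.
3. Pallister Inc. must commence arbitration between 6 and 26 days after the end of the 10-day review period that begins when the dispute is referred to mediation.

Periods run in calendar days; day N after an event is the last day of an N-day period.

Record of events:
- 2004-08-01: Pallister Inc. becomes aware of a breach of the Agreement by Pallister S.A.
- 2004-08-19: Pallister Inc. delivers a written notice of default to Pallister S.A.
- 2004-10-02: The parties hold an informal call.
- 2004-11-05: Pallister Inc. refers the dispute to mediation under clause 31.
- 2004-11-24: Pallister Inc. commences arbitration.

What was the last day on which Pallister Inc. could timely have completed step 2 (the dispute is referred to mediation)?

2004-11-09

Step 2 runs from 2004-08-19, when the default notice is delivered. 82 days after 2004-08-19 is 2004-11-09.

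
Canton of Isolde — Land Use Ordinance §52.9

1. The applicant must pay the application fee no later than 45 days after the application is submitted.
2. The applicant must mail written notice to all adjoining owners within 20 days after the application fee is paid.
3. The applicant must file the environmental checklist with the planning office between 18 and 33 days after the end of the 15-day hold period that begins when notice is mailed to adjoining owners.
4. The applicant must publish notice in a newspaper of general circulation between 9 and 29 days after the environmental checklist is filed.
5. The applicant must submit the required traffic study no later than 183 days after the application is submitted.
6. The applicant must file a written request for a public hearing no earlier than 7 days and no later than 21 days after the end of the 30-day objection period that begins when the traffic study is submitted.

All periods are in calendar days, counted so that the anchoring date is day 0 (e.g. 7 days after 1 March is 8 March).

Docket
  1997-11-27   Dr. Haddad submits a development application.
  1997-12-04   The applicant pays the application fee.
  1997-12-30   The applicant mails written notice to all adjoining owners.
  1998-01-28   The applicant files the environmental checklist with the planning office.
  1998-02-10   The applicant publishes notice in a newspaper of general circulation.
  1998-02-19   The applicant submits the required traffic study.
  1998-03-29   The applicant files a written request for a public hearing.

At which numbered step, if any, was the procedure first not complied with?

Step 1 — counting 45 days from 1997-11-27 (when the application is submitted) gives a deadline of 1998-01-11; done 1997-12-04 — timely.
Step 2 — counting 20 days from 1997-12-04 (when the application fee is paid) gives a deadline of 1997-12-24; 1997-12-30 misses that deadline by 6 days.
That is the first point of non-compliance.

Step 2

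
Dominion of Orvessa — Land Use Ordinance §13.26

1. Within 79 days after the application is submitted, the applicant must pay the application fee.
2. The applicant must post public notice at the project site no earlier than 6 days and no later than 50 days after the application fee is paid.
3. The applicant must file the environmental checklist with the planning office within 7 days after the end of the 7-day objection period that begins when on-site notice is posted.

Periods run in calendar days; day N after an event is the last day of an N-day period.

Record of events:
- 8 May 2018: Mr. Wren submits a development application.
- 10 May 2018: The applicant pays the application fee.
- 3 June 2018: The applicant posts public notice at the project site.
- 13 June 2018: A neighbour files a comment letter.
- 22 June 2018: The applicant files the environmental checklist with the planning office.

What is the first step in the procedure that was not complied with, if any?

Step 3

Step 1 — counting 79 days from 8 May 2018 (when the application is submitted) gives a deadline of 26 July 2018; completed 10 May 2018, before the deadline.
Step 2 — 6 and 50 days from 10 May 2018 (when the application fee is paid) are 16 May 2018 and 29 June 2018 respectively; done 3 June 2018, which is between those dates.
Step 3 — counting 7 days from 10 June 2018 (end of the 7-day objection period, which began when on-site notice is posted on 3 June 2018) gives a deadline of 17 June 2018; not done until 22 June 2018, 5 days after the deadline.
The analysis stops there.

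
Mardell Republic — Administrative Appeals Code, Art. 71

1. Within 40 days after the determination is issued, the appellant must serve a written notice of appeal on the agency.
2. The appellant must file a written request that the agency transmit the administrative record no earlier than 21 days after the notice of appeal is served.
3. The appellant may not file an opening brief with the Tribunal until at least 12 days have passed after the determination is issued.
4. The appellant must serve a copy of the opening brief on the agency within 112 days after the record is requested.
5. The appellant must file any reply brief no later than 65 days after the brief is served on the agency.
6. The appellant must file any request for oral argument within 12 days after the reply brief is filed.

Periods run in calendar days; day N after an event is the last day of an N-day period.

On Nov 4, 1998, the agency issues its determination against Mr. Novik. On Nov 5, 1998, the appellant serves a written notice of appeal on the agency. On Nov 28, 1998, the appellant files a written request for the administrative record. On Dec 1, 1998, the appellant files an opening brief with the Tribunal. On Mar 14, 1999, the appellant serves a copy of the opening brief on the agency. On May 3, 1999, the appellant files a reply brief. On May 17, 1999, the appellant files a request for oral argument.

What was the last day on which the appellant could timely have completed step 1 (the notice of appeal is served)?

Step 1 runs from Nov 4, 1998, when the determination is issued. 40 days after Nov 4, 1998 is Dec 14, 1998.

Dec 14, 1998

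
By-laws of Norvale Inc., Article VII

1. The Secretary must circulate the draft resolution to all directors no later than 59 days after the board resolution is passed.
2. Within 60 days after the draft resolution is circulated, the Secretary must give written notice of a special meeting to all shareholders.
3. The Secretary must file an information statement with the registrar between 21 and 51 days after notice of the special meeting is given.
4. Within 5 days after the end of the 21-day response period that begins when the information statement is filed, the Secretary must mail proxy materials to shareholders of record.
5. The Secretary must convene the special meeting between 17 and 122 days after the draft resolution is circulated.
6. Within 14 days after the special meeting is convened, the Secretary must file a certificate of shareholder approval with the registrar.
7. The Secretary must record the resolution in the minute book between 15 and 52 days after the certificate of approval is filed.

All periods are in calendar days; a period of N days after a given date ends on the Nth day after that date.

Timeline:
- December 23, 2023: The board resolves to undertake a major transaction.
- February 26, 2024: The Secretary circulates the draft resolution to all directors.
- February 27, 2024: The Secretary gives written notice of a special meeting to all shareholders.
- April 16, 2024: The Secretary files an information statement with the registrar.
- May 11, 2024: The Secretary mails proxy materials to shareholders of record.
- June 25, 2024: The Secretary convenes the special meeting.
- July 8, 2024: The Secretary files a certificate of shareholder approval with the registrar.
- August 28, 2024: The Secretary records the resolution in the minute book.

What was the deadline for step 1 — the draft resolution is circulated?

Step 1 runs from December 23, 2023, when the board resolution is passed. 59 days after December 23, 2023 is February 20, 2024.

February 20, 2024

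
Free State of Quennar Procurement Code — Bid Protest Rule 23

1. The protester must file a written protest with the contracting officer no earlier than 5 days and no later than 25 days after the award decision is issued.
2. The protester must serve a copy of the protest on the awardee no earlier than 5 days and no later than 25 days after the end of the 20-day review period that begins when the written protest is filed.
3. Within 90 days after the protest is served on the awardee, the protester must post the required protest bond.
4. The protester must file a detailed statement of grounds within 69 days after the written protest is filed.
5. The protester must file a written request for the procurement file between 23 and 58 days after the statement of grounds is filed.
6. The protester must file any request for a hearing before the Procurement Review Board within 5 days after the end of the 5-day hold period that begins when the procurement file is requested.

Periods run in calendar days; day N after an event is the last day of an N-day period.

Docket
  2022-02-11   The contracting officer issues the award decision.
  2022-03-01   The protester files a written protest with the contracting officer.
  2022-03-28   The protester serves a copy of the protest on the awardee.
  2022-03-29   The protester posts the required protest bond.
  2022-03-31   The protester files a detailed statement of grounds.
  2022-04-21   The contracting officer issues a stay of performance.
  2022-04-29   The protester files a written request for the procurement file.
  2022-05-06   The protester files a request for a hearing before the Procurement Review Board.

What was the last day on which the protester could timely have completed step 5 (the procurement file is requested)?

2022-05-28

Step 5 runs from 2022-03-31, when the statement of grounds is filed. The window is 23–58 days after 2022-03-31; it closes on 2022-05-28.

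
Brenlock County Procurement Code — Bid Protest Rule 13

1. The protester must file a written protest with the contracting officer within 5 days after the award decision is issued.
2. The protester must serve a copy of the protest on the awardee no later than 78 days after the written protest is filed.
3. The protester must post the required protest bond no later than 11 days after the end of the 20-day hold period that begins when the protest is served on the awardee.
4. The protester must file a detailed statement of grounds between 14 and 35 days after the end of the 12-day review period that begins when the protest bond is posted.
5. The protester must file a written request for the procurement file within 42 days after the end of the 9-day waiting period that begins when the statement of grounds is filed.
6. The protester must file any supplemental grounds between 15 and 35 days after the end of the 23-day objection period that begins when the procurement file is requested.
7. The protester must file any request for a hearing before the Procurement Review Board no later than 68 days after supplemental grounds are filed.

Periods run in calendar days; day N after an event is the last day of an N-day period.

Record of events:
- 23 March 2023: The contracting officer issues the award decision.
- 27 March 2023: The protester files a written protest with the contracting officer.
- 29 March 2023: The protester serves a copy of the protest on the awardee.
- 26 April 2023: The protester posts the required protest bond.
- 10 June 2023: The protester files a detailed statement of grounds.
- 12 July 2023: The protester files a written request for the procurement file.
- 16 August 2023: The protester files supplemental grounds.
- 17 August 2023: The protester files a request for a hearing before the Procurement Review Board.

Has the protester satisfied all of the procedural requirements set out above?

No

Step 1 — counting 5 days from 23 March 2023 (when the award decision is issued) gives a deadline of 28 March 2023; 27 March 2023 is within that limit.
Step 2 — counting 78 days from 27 March 2023 (when the written protest is filed) gives a deadline of 13 June 2023; 29 March 2023 is within that limit.
Step 3 — counting 11 days from 18 April 2023 (end of the 20-day hold period, which began when the protest is served on the awardee on 29 March 2023) gives a deadline of 29 April 2023; done 26 April 2023 — timely.
Step 4 — 14 and 35 days from 8 May 2023 (end of the 12-day review period, which began when the protest bond is posted on 26 April 2023) are 22 May 2023 and 12 June 2023 respectively; done 10 June 2023 — within the window.
Step 5 — counting 42 days from 19 June 2023 (end of the 9-day waiting period, which began when the statement of grounds is filed on 10 June 2023) gives a deadline of 31 July 2023; done 12 July 2023 — timely.
Step 6 — 15 and 35 days from 4 August 2023 (end of the 23-day objection period, which began when the procurement file is requested on 12 July 2023) are 19 August 2023 and 8 September 2023 respectively; done 16 August 2023 — 3 days before the window opened.
No need to go further; step 6 was not satisfied.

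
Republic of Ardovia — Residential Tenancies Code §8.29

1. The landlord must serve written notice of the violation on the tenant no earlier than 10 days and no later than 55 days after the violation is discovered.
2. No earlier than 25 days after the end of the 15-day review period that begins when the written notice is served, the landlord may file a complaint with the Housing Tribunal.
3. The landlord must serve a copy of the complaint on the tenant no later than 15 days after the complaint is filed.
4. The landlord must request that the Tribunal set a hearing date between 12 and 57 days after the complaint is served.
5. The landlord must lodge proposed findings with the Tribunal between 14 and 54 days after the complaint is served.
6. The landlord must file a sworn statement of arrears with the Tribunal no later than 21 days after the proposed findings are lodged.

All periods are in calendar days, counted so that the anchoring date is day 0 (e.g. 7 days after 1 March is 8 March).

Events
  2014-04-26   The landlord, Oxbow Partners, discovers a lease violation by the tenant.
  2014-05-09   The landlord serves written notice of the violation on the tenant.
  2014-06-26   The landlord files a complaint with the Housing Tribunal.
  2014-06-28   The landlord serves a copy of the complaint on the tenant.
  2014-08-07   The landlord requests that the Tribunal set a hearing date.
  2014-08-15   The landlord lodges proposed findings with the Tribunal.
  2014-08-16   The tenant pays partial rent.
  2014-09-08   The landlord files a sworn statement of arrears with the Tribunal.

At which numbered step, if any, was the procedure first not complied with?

Step 6

Step 1 — 10 and 55 days from 2014-04-26 (when the violation is discovered) are 2014-05-06 and 2014-06-20 respectively; done 2014-05-09, which is between those dates.
Step 2 — must wait 25 days from 2014-05-24 (end of the 15-day review period, which began when the written notice is served on 2014-05-09), so not before 2014-06-18; done 2014-06-26 — permitted.
Step 3 — counting 15 days from 2014-06-26 (when the complaint is filed) gives a deadline of 2014-07-11; completed 2014-06-28, before the deadline.
Step 4 — 12 and 57 days from 2014-06-28 (when the complaint is served) are 2014-07-10 and 2014-08-24 respectively; done 2014-08-07, which is between those dates.
Step 5 — 14 and 54 days from 2014-06-28 (when the complaint is served) are 2014-07-12 and 2014-08-21 respectively; 2014-08-15 falls inside that range.
Step 6 — counting 21 days from 2014-08-15 (when the proposed findings are lodged) gives a deadline of 2014-09-05; not done until 2014-09-08, 3 days after the deadline.
That is the first point of non-compliance.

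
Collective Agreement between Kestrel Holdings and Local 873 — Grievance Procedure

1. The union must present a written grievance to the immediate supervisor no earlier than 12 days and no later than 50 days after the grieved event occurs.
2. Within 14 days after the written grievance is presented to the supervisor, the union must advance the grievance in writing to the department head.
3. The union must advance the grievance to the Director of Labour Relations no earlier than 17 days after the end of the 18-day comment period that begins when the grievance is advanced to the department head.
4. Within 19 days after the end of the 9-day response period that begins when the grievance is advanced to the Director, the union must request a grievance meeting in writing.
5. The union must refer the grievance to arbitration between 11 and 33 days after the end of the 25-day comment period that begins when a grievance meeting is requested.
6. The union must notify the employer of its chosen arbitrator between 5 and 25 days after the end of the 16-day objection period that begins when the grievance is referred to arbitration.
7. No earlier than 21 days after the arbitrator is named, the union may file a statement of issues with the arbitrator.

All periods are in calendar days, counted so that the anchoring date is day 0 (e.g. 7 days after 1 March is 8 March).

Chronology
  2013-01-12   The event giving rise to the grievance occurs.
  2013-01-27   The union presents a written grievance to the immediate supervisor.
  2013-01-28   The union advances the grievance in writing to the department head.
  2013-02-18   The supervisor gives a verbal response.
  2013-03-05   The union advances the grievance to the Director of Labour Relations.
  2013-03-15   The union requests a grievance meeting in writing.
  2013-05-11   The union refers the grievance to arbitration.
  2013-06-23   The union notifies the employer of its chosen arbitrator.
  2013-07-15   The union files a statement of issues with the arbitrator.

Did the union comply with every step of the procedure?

(1) the permitted window runs from 2013-01-12 + 12 = 2013-01-24 to 2013-01-12 + 50 = 2013-03-03; done 2013-01-27, which is between those dates.
(2) due by 2013-01-27 + 14 days = 2013-02-10; done 2013-01-28 — timely.
(3) permitted from 2013-02-15 + 17 days = 2013-03-04 onward; done 2013-03-05, after the minimum wait.
(4) due by 2013-03-14 + 19 days = 2013-04-02; 2013-03-15 is within that limit.
(5) the permitted window runs from 2013-04-09 + 11 = 2013-04-20 to 2013-04-09 + 33 = 2013-05-12; done 2013-05-11 — within the window.
(6) the permitted window runs from 2013-05-27 + 5 = 2013-06-01 to 2013-05-27 + 25 = 2013-06-21; 2013-06-23 is 2 days past the end of the window.

No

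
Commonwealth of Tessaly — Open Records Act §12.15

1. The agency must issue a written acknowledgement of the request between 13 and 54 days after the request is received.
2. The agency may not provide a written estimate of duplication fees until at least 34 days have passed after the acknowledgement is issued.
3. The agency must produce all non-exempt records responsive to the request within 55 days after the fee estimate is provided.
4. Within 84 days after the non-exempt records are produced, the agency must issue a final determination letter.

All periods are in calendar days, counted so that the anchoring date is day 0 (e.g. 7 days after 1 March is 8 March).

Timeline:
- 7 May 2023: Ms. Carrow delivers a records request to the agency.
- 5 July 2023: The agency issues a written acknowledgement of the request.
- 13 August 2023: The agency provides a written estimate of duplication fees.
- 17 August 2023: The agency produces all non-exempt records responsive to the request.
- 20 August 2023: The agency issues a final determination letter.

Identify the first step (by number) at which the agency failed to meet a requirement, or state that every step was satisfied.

(1) the permitted window runs from 7 May 2023 + 13 = 20 May 2023 to 7 May 2023 + 54 = 30 June 2023; 5 July 2023 is 5 days past the end of the window.

Step 1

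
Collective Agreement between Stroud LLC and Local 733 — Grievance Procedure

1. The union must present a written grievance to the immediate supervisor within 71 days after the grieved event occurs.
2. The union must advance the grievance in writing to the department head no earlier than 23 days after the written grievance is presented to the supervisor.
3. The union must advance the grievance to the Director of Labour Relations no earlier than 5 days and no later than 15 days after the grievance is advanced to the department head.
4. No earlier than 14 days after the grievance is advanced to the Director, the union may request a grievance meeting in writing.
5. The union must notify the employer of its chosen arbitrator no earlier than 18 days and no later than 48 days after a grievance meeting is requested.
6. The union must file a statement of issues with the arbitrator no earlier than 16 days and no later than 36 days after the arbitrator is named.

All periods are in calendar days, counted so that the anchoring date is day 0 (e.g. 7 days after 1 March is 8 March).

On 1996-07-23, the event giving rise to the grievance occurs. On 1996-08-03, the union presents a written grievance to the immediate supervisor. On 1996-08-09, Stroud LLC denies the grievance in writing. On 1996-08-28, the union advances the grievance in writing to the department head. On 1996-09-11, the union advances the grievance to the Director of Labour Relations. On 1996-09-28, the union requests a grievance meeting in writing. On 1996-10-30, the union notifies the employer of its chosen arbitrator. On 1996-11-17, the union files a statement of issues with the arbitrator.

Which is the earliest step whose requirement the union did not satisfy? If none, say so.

Step 1: 71 days after 1996-07-23 (when the grieved event occurs) is 1996-10-02; done 1996-08-03 — timely.
Step 2: the earliest permitted date is 23 days after 1996-08-03 (when the written grievance is presented to the supervisor), i.e. 1996-08-26; done 1996-08-28 — permitted.
Step 3: the window is 5–15 days after 1996-08-28 (when the grievance is advanced to the department head), so 1996-09-02 through 1996-09-12; done 1996-09-11 — within the window.
Step 4: the earliest permitted date is 14 days after 1996-09-11 (when the grievance is advanced to the Director), i.e. 1996-09-25; done 1996-09-28, after the minimum wait.
Step 5: the window is 18–48 days after 1996-09-28 (when a grievance meeting is requested), so 1996-10-16 through 1996-11-15; done 1996-10-30 — within the window.
Step 6: the window is 16–36 days after 1996-10-30 (when the arbitrator is named), so 1996-11-15 through 1996-12-05; done 1996-11-17 — within the window.

None — every step was satisfied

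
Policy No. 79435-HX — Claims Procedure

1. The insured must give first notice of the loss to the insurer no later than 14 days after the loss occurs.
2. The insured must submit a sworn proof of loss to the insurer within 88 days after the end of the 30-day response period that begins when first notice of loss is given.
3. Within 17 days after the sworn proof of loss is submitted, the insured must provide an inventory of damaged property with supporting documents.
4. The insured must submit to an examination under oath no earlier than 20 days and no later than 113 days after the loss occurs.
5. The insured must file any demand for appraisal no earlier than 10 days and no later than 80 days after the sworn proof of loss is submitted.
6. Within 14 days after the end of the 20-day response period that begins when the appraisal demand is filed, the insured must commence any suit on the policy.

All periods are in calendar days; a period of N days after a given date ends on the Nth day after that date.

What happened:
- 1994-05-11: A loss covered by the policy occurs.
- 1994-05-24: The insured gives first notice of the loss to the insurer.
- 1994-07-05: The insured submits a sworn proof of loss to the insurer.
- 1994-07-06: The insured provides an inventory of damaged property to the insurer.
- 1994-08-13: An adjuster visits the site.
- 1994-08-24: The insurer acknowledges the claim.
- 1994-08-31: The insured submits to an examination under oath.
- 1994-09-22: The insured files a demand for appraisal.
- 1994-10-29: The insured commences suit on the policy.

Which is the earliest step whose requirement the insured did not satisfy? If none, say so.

Step 1 — counting 14 days from 1994-05-11 (when the loss occurs) gives a deadline of 1994-05-25; completed 1994-05-24, before the deadline.
Step 2 — counting 88 days from 1994-06-23 (end of the 30-day response period, which began when first notice of loss is given on 1994-05-24) gives a deadline of 1994-09-19; completed 1994-07-05, before the deadline.
Step 3 — counting 17 days from 1994-07-05 (when the sworn proof of loss is submitted) gives a deadline of 1994-07-22; 1994-07-06 is within that limit.
Step 4 — 20 and 113 days from 1994-05-11 (when the loss occurs) are 1994-05-31 and 1994-09-01 respectively; done 1994-08-31 — within the window.
Step 5 — 10 and 80 days from 1994-07-05 (when the sworn proof of loss is submitted) are 1994-07-15 and 1994-09-23 respectively; done 1994-09-22 — within the window.
Step 6 — counting 14 days from 1994-10-12 (end of the 20-day response period, which began when the appraisal demand is filed on 1994-09-22) gives a deadline of 1994-10-26; 1994-10-29 misses that deadline by 3 days.

Step 6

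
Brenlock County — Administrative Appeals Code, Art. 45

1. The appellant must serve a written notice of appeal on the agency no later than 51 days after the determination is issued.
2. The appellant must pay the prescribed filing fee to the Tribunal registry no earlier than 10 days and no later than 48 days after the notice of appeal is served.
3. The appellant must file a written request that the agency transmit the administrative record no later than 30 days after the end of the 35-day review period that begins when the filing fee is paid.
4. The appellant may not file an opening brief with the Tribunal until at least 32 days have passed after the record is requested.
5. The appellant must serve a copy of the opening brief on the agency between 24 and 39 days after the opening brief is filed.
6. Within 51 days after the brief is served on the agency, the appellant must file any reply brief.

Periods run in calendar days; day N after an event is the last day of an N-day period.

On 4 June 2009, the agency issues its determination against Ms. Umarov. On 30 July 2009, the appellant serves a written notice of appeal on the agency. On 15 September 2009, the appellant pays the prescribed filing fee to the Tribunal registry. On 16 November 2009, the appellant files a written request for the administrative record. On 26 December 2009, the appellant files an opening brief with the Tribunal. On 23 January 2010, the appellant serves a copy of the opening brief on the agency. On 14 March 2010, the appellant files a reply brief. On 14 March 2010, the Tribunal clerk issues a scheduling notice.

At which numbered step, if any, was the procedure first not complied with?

Step 1

Step 1: 51 days after 4 June 2009 (when the determination is issued) is 25 July 2009; 30 July 2009 misses that deadline by 5 days.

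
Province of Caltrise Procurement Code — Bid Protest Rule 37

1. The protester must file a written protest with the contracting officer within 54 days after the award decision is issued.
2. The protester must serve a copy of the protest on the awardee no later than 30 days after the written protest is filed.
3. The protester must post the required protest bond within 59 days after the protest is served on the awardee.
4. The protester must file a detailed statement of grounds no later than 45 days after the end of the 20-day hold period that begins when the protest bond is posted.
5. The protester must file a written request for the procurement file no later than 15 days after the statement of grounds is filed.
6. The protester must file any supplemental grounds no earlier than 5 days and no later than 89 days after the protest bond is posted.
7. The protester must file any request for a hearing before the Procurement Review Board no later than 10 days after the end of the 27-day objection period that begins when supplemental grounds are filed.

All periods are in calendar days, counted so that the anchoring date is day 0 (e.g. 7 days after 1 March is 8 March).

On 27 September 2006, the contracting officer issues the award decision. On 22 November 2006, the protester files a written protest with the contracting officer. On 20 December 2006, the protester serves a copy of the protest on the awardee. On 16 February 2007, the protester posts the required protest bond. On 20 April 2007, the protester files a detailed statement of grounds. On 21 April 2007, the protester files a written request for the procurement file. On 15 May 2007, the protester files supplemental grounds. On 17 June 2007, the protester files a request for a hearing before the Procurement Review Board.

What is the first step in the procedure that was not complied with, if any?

Step 1 — counting 54 days from 27 September 2006 (when the award decision is issued) gives a deadline of 20 November 2006; done 22 November 2006 — 2 days late.

Step 1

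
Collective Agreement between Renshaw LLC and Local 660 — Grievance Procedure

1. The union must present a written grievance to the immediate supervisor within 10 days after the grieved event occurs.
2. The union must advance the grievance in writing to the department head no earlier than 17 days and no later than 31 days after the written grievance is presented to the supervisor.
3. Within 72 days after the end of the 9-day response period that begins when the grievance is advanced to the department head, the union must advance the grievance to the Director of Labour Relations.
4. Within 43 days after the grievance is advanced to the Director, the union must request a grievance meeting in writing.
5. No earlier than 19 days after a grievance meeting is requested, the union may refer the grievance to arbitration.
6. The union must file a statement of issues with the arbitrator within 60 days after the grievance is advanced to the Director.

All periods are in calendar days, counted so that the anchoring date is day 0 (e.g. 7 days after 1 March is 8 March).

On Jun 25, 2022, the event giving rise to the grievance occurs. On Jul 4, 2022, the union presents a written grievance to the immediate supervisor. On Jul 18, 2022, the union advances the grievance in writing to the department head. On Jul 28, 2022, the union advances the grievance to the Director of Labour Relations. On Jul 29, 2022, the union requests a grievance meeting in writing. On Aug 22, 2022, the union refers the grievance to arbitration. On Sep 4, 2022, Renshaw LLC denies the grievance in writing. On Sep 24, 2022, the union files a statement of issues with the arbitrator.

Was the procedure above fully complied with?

Step 1 — counting 10 days from Jun 25, 2022 (when the grieved event occurs) gives a deadline of Jul 5, 2022; Jul 4, 2022 is within that limit.
Step 2 — 17 and 31 days from Jul 4, 2022 (when the written grievance is presented to the supervisor) are Jul 21, 2022 and Aug 4, 2022 respectively; Jul 18, 2022 is 3 days too early.
That is the first point of non-compliance.

No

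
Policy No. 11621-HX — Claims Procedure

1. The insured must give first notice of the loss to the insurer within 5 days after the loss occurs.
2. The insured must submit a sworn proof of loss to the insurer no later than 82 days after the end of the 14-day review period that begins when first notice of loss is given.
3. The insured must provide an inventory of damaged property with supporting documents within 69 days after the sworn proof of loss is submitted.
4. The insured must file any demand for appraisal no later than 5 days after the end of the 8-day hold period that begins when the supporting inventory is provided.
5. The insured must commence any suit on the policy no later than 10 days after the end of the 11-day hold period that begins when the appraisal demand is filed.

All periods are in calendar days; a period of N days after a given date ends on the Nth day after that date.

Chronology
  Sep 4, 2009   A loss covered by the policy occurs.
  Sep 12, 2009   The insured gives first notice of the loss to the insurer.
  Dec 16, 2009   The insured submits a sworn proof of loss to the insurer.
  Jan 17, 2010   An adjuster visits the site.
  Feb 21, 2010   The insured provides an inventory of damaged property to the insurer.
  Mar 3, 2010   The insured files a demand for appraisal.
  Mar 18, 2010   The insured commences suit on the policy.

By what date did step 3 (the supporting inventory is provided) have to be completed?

Feb 23, 2010

Step 3 runs from Dec 16, 2009, when the sworn proof of loss is submitted. 69 days after Dec 16, 2009 is Feb 23, 2010.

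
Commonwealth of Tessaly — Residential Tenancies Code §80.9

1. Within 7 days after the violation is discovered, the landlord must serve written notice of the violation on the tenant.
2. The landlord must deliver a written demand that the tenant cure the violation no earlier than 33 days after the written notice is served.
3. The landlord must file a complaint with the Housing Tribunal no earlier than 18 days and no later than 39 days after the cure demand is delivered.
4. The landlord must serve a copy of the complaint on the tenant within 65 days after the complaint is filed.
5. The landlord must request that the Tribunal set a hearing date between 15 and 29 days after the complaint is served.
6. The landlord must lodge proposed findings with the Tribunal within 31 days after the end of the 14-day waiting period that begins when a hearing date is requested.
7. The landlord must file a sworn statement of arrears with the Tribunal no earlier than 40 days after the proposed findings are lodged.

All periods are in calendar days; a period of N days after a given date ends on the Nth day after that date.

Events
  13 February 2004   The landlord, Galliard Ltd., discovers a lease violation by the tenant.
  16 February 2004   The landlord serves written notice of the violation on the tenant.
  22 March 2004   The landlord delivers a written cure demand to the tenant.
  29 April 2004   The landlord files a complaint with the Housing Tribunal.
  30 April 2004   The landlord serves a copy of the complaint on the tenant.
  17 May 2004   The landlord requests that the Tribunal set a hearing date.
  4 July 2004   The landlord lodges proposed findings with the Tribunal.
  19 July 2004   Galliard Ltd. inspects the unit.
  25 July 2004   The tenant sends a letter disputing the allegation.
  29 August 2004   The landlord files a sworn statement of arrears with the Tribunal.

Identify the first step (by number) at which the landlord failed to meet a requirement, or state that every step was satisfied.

Step 6

Step 1: 7 days after 13 February 2004 (when the violation is discovered) is 20 February 2004; 16 February 2004 is within that limit.
Step 2: the earliest permitted date is 33 days after 16 February 2004 (when the written notice is served), i.e. 20 March 2004; 22 March 2004 is on or after that date.
Step 3: the window is 18–39 days after 22 March 2004 (when the cure demand is delivered), so 9 April 2004 through 30 April 2004; 29 April 2004 falls inside that range.
Step 4: 65 days after 29 April 2004 (when the complaint is filed) is 3 July 2004; completed 30 April 2004, before the deadline.
Step 5: the window is 15–29 days after 30 April 2004 (when the complaint is served), so 15 May 2004 through 29 May 2004; done 17 May 2004 — within the window.
Step 6: 31 days after 31 May 2004 (end of the 14-day waiting period, which began when a hearing date is requested on 17 May 2004) is 1 July 2004; 4 July 2004 misses that deadline by 3 days.
No need to go further; step 6 was not satisfied.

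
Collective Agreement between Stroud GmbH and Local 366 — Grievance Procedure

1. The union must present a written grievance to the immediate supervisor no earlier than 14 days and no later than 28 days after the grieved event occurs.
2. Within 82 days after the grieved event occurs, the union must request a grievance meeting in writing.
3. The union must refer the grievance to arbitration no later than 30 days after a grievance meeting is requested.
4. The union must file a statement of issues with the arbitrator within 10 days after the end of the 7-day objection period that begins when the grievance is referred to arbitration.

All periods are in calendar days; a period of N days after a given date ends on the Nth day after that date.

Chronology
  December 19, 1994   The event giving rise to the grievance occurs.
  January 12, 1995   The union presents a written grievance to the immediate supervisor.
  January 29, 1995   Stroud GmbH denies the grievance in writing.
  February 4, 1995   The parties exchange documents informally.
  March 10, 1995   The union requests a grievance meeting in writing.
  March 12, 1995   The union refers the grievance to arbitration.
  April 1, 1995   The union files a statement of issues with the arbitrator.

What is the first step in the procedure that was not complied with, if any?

Step 1: the window is 14–28 days after December 19, 1994 (when the grieved event occurs), so January 2, 1995 through January 16, 1995; done January 12, 1995, which is between those dates.
Step 2: 82 days after December 19, 1994 (when the grieved event occurs) is March 11, 1995; completed March 10, 1995, before the deadline.
Step 3: 30 days after March 10, 1995 (when a grievance meeting is requested) is April 9, 1995; March 12, 1995 is within that limit.
Step 4: 10 days after March 19, 1995 (end of the 7-day objection period, which began when the grievance is referred to arbitration on March 12, 1995) is March 29, 1995; not done until April 1, 1995, 3 days after the deadline.
No need to go further; step 4 was not satisfied.

Step 4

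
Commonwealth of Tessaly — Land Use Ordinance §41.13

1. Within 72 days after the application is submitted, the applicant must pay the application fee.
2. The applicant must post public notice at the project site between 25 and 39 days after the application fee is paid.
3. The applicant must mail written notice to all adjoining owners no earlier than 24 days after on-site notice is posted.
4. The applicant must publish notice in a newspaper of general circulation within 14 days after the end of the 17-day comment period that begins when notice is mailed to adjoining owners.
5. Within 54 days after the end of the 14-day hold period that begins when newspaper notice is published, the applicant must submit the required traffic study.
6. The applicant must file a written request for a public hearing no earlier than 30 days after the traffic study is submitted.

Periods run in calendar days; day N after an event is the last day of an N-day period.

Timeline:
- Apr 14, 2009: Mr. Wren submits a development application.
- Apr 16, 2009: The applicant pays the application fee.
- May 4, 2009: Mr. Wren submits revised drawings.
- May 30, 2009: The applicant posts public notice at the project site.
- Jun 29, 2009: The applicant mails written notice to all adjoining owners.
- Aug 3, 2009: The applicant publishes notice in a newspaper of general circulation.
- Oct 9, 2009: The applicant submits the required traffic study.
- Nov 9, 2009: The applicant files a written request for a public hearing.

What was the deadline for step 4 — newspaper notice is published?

Jul 30, 2009

Notice is mailed to adjoining owners on Jun 29, 2009; the 17-day comment period therefore ends Jul 16, 2009, and step 4 runs from that date. 14 days after Jul 16, 2009 is Jul 30, 2009.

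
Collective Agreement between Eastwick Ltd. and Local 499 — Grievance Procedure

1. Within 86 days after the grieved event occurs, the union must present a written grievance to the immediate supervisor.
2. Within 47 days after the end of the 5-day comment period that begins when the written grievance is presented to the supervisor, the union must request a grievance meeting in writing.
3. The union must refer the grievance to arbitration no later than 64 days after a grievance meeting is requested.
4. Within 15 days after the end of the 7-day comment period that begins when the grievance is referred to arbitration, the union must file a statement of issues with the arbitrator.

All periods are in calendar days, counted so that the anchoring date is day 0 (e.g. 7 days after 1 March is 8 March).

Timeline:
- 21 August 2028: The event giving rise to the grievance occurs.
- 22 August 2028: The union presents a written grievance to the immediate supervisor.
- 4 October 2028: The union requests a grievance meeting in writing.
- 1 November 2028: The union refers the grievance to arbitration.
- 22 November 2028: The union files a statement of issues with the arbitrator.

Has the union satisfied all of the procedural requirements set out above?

Yes

Step 1 — counting 86 days from 21 August 2028 (when the grieved event occurs) gives a deadline of 15 November 2028; 22 August 2028 is within that limit.
Step 2 — counting 47 days from 27 August 2028 (end of the 5-day comment period, which began when the written grievance is presented to the supervisor on 22 August 2028) gives a deadline of 13 October 2028; 4 October 2028 is within that limit.
Step 3 — counting 64 days from 4 October 2028 (when a grievance meeting is requested) gives a deadline of 7 December 2028; completed 1 November 2028, before the deadline.
Step 4 — counting 15 days from 8 November 2028 (end of the 7-day comment period, which began when the grievance is referred to arbitration on 1 November 2028) gives a deadline of 23 November 2028; completed 22 November 2028, before the deadline.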